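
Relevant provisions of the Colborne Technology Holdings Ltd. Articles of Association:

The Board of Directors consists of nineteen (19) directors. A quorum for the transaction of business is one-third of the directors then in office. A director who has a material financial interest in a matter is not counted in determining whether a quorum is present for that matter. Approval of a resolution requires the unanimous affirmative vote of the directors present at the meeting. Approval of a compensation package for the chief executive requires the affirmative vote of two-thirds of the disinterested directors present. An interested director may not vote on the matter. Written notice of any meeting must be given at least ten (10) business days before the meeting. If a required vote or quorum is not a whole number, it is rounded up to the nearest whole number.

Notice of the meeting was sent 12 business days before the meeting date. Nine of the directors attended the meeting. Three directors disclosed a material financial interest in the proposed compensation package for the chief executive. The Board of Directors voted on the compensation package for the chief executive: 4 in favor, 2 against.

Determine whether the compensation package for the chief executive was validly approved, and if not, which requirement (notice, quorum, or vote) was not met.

Notice: 12 business days given; 10 required (12 ≥ 10). Satisfied.
Quorum: 9 present, but the 3 interested directors do not count, leaving 6. Quorum is 7. Not satisfied.
Vote: the compensation package for the chief executive requires two-thirds of the disinterested directors present (9 − 3 = 6). 2/3 of 6 = 4, so 4 affirmative votes are needed; 4 voted in favor. Satisfied. (Moot — without a quorum no business can be validly transacted.)

Invalid — quorum requirement not satisfied.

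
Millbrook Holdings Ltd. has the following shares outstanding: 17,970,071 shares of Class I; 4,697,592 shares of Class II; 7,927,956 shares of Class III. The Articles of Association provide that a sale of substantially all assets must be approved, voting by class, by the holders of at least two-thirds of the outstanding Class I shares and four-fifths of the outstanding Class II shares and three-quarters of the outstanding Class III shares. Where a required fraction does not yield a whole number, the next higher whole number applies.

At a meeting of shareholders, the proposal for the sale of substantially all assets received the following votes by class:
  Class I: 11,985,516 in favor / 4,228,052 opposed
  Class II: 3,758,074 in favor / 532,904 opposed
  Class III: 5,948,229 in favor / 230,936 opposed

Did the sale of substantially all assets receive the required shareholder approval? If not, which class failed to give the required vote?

Class I: 2/3 of 17970071 = 11980047.33, rounded up to 11980048; 11,980,048 required, 11,985,516 in favor — approved.
Class II: 4/5 of 4697592 = 3758073.60, rounded up to 3758074; 3,758,074 required, 3,758,074 in favor — approved.
Class III: 3/4 of 7927956 = 5945967; 5,945,967 required, 5,948,229 in favor — approved.

Approved — every class gave the required vote.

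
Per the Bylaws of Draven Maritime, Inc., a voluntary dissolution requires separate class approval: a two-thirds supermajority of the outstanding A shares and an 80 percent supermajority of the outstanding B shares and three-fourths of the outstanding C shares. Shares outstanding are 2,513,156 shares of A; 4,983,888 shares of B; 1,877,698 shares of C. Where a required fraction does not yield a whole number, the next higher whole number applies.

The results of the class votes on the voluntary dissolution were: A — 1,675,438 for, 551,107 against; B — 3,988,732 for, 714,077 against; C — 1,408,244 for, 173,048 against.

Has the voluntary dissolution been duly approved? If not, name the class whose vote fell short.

A: 2/3 of 2513156 = 1675437.33, rounded up to 1675438; 1,675,438 required, 1,675,438 in favor — approved.
B: 4/5 of 4983888 = 3987110.40, rounded up to 3987111; 3,987,111 required, 3,988,732 in favor — approved.
C: 3/4 of 1877698 = 1408273.50, rounded up to 1408274; 1,408,274 required, 1,408,244 in favor — not approved.

Not approved — the C shares did not give the required vote.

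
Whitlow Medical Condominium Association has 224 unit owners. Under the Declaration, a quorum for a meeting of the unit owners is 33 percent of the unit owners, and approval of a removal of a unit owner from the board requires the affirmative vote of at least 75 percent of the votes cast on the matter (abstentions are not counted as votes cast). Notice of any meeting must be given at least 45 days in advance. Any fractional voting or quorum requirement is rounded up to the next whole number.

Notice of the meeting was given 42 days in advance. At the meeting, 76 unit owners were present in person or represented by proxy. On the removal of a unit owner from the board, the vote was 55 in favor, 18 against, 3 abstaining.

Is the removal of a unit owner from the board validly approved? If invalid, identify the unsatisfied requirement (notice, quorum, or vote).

Invalid — notice requirement not satisfied.

Notice: 42 days given; 45 required. Not satisfied.
Quorum: 33% of 224 = 73.92, rounded up to 74; 76 present. Satisfied.
Vote: requires three-fourths of the votes cast (76 − 3 abstaining = 73); 3/4 of 73 = 54.75, rounded up to 55, so 55 needed; 55 in favor. Satisfied.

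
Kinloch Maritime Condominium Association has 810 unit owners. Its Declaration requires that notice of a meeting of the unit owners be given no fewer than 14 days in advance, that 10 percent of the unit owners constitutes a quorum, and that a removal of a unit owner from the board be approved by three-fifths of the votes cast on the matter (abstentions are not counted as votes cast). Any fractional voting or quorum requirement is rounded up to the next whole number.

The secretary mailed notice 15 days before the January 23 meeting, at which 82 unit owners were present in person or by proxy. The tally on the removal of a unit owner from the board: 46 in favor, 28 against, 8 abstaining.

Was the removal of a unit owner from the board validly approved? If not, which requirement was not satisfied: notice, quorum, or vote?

Notice: 15 days given; 14 required. Satisfied.
Quorum: 10% of 810 = 81; 82 present. Satisfied.
Vote: requires three-fifths of the votes cast (82 − 8 abstaining = 74); 3/5 of 74 = 44.40, rounded up to 45, so 45 needed; 46 in favor. Satisfied.

Valid — all requirements satisfied.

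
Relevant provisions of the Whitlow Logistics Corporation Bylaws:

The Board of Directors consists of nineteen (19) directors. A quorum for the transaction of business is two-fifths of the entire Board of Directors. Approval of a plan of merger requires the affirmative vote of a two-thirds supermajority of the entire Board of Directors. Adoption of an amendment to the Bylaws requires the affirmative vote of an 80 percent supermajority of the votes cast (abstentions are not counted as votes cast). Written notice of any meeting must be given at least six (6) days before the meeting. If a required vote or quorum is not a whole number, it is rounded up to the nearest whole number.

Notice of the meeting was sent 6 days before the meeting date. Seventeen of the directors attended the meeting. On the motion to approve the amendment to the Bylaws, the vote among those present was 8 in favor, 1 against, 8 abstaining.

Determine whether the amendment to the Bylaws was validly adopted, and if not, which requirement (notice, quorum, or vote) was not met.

Notice: 6 days given; 6 required (6 ≥ 6). Satisfied.
Quorum: 17 present; quorum is 8. Satisfied.
Vote: the amendment to the Bylaws requires four-fifths of the votes cast (17 present − 8 abstaining = 9). 4/5 of 9 = 7.20, rounded up to 8, so 8 affirmative votes are needed; 8 voted in favor. Satisfied.

Valid — all requirements satisfied.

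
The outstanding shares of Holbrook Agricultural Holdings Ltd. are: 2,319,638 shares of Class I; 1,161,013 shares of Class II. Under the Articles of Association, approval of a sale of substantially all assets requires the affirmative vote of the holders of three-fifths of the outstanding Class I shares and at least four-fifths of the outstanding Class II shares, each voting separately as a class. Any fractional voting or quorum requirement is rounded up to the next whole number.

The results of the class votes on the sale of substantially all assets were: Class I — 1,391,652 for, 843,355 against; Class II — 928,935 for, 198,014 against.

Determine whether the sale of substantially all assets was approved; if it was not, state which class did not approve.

Class I: 3/5 of 2319638 = 1391782.80, rounded up to 1391783; 1,391,783 required, 1,391,652 in favor — not approved.
Class II: 4/5 of 1161013 = 928810.40, rounded up to 928811; 928,811 required, 928,935 in favor — approved.

Not approved — the Class I shares did not give the required vote.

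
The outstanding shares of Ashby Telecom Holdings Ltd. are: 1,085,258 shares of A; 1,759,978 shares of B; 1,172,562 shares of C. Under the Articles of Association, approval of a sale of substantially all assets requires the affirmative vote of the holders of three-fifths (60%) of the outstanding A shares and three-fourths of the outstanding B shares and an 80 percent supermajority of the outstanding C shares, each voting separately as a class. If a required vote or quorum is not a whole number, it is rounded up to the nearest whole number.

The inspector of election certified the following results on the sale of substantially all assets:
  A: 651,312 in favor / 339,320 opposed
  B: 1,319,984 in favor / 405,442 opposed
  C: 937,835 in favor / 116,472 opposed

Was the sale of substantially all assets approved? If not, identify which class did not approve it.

Not approved — the C shares did not give the required vote.

A: 3/5 of 1085258 = 651154.80, rounded up to 651155; 651,155 required, 651,312 in favor — approved.
B: 3/4 of 1759978 = 1319983.50, rounded up to 1319984; 1,319,984 required, 1,319,984 in favor — approved.
C: 4/5 of 1172562 = 938049.60, rounded up to 938050; 938,050 required, 937,835 in favor — not approved.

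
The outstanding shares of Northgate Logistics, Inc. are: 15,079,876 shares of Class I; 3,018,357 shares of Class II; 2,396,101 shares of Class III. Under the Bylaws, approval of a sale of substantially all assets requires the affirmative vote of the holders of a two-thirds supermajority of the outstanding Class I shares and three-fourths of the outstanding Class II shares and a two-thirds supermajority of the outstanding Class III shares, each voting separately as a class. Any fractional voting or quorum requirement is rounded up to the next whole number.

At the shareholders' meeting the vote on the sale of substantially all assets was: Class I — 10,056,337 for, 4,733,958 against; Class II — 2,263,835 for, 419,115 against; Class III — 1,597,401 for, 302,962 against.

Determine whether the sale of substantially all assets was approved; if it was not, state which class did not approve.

Class I: 2/3 of 15079876 = 10053250.67, rounded up to 10053251; 10,053,251 required, 10,056,337 in favor — approved.
Class II: 3/4 of 3018357 = 2263767.75, rounded up to 2263768; 2,263,768 required, 2,263,835 in favor — approved.
Class III: 2/3 of 2396101 = 1597400.67, rounded up to 1597401; 1,597,401 required, 1,597,401 in favor — approved.

Approved — every class gave the required vote.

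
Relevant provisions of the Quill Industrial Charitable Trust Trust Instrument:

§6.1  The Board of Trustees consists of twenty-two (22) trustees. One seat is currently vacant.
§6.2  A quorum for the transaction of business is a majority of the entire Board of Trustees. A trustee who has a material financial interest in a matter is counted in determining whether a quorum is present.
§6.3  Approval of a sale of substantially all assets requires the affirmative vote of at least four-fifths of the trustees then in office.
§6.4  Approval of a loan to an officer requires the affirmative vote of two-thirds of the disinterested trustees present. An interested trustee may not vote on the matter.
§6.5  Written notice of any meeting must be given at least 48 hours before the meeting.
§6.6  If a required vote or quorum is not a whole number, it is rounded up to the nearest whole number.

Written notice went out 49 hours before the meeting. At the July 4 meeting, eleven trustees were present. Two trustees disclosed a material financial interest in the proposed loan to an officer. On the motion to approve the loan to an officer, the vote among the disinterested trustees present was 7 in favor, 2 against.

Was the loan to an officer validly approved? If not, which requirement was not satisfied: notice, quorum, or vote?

Invalid — quorum requirement not satisfied.

Notice: 49 hours given; 48 required (49 ≥ 48). Satisfied.
Quorum: 11 present (interested trustees count toward quorum); quorum is 12. Not satisfied.
Vote: the loan to an officer requires two-thirds of the disinterested trustees present (11 − 2 = 9). 2/3 of 9 = 6, so 6 affirmative votes are needed; 7 voted in favor. Satisfied. (Moot — without a quorum no business can be validly transacted.)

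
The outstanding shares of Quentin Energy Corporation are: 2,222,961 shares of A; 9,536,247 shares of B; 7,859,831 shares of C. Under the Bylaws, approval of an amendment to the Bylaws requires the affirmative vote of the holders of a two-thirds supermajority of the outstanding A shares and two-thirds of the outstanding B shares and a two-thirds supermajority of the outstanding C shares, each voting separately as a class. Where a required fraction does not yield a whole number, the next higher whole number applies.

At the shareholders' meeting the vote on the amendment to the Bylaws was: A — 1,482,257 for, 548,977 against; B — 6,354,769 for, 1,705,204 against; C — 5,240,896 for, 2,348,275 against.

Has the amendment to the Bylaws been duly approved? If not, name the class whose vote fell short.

Not approved — the B shares did not give the required vote.

A: 2/3 of 2222961 = 1481974; 1,481,974 required, 1,482,257 in favor — approved.
B: 2/3 of 9536247 = 6357498; 6,357,498 required, 6,354,769 in favor — not approved.
C: 2/3 of 7859831 = 5239887.33, rounded up to 5239888; 5,239,888 required, 5,240,896 in favor — approved.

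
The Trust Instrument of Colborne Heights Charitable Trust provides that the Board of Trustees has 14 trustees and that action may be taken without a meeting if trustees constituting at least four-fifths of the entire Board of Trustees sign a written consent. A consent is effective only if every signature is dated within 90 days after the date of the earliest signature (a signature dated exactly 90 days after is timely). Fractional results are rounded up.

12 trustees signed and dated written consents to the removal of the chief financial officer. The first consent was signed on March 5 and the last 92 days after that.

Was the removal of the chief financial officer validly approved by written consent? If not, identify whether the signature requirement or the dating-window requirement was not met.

Signatures required: at least four-fifths of 14 — 4/5 of 14 = 11.20, rounded up to 12, so 12 needed; 12 signed. Sufficient.
Dating window: the latest signature is 92 days after the earliest; the limit is 90 days. Outside the window.

Not effective — dating-window requirement not satisfied.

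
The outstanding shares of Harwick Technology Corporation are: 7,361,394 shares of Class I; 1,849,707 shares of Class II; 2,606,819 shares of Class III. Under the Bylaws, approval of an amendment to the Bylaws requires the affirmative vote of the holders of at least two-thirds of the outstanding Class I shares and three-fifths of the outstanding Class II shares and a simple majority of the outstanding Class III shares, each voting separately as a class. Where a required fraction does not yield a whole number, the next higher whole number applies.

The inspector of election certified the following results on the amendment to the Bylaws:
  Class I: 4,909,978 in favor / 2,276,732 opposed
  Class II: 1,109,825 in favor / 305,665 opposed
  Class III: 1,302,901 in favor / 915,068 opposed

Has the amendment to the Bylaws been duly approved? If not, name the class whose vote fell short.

Class I: 2/3 of 7361394 = 4907596; 4,907,596 required, 4,909,978 in favor — approved.
Class II: 3/5 of 1849707 = 1109824.20, rounded up to 1109825; 1,109,825 required, 1,109,825 in favor — approved.
Class III: a majority of 2606819 is 1303410; 1,303,410 required, 1,302,901 in favor — not approved.

Not approved — the Class III shares did not give the required vote.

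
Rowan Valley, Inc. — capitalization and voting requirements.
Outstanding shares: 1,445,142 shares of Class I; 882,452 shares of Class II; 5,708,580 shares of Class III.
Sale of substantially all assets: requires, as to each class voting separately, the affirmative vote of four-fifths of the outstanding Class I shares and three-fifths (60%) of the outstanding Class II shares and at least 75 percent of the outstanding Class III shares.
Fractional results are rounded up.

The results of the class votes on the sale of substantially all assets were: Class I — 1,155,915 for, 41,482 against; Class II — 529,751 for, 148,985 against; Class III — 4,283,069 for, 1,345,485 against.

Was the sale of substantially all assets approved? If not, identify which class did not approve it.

Not approved — the Class I shares did not give the required vote.

Class I: 4/5 of 1445142 = 1156113.60, rounded up to 1156114; 1,156,114 required, 1,155,915 in favor — not approved.
Class II: 3/5 of 882452 = 529471.20, rounded up to 529472; 529,472 required, 529,751 in favor — approved.
Class III: 3/4 of 5708580 = 4281435; 4,281,435 required, 4,283,069 in favor — approved.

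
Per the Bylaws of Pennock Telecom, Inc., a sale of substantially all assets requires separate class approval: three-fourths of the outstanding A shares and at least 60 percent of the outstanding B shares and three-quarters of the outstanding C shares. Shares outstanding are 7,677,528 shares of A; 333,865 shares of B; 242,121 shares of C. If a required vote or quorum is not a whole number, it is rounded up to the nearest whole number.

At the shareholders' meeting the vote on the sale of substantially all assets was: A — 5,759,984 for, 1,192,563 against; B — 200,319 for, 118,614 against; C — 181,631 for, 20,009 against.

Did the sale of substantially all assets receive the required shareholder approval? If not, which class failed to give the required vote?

A: 3/4 of 7677528 = 5758146; 5,758,146 required, 5,759,984 in favor — approved.
B: 3/5 of 333865 = 200319; 200,319 required, 200,319 in favor — approved.
C: 3/4 of 242121 = 181590.75, rounded up to 181591; 181,591 required, 181,631 in favor — approved.

Approved — every class gave the required vote.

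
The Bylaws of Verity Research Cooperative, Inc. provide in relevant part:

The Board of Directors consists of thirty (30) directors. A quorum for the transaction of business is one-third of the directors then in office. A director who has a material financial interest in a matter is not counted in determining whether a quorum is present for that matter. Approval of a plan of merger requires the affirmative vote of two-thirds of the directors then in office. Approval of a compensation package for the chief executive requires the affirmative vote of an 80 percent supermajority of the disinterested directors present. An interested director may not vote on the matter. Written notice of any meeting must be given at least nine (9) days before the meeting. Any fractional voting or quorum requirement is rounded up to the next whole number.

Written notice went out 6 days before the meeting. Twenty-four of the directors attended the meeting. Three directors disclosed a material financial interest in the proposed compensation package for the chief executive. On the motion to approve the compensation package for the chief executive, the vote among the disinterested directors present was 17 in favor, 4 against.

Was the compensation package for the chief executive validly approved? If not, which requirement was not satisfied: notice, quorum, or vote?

Invalid — notice requirement not satisfied.

Notice: 6 days given; 9 required (6 < 9). Not satisfied.
Quorum: 24 present, but the 3 interested directors do not count, leaving 21. Quorum is 10. Satisfied.
Vote: the compensation package for the chief executive requires four-fifths of the disinterested directors present (24 − 3 = 21). 4/5 of 21 = 16.80, rounded up to 17, so 17 affirmative votes are needed; 17 voted in favor. Satisfied.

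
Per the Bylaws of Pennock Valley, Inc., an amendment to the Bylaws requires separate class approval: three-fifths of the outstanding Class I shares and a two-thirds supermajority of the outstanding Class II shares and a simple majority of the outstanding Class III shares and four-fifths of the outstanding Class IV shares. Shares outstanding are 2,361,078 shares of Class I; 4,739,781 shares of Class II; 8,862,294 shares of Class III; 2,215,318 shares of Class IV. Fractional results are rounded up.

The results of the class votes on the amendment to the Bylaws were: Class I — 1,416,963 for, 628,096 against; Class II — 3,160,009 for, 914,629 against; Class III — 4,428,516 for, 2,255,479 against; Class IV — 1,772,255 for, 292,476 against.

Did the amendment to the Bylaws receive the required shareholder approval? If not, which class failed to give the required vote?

Not approved — the Class III shares did not give the required vote.

Class I: 3/5 of 2361078 = 1416646.80, rounded up to 1416647; 1,416,647 required, 1,416,963 in favor — approved.
Class II: 2/3 of 4739781 = 3159854; 3,159,854 required, 3,160,009 in favor — approved.
Class III: a majority of 8862294 is 4431148; 4,431,148 required, 4,428,516 in favor — not approved.
Class IV: 4/5 of 2215318 = 1772254.40, rounded up to 1772255; 1,772,255 required, 1,772,255 in favor — approved.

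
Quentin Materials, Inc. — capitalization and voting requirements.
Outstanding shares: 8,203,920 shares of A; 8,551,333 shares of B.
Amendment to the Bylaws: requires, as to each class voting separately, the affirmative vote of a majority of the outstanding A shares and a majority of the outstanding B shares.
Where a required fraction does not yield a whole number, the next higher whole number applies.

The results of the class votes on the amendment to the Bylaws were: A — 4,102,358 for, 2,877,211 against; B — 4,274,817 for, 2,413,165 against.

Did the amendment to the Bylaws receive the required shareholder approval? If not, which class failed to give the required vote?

Not approved — the B shares did not give the required vote.

A: a majority of 8203920 is 4101961; 4,101,961 required, 4,102,358 in favor — approved.
B: a majority of 8551333 is 4275667; 4,275,667 required, 4,274,817 in favor — not approved.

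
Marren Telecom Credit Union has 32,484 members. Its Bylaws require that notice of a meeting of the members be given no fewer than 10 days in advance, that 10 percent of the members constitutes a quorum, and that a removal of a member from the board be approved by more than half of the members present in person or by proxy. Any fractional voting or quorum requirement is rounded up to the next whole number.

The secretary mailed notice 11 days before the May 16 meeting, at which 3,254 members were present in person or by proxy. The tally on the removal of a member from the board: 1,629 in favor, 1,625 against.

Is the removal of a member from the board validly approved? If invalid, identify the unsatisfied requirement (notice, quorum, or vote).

Valid — all requirements satisfied.

Notice: 11 days given; 10 required. Satisfied.
Quorum: 10% of 32,484 = 3,248.40, rounded up to 3,249; 3,254 present. Satisfied.
Vote: requires a majority of those present (3,254); a majority of 3254 is 1628, so 1,628 needed; 1,629 in favor. Satisfied.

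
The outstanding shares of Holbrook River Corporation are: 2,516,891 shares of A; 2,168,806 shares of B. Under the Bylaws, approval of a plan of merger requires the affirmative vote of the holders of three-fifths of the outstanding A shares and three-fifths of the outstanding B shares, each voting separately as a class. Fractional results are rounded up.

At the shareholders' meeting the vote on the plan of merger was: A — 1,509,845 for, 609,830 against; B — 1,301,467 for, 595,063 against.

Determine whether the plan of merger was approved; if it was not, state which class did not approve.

A: 3/5 of 2516891 = 1510134.60, rounded up to 1510135; 1,510,135 required, 1,509,845 in favor — not approved.
B: 3/5 of 2168806 = 1301283.60, rounded up to 1301284; 1,301,284 required, 1,301,467 in favor — approved.

Not approved — the A shares did not give the required vote.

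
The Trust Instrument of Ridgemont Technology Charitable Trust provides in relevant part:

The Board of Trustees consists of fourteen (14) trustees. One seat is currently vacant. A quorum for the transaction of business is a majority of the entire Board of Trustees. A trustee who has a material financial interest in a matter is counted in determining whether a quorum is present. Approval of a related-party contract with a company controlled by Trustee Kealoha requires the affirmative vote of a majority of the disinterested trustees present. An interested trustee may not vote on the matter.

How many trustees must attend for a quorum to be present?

8

A majority of 14 is 8.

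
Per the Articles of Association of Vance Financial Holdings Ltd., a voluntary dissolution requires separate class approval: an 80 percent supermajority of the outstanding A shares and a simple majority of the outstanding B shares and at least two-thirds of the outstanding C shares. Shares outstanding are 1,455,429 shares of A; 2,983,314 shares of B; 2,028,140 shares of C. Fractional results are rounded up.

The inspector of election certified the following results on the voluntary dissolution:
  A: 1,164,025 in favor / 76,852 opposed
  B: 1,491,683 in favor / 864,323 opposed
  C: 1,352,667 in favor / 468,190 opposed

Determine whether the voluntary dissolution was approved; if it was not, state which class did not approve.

Not approved — the A shares did not give the required vote.

A: 4/5 of 1455429 = 1164343.20, rounded up to 1164344; 1,164,344 required, 1,164,025 in favor — not approved.
B: a majority of 2983314 is 1491658; 1,491,658 required, 1,491,683 in favor — approved.
C: 2/3 of 2028140 = 1352093.33, rounded up to 1352094; 1,352,094 required, 1,352,667 in favor — approved.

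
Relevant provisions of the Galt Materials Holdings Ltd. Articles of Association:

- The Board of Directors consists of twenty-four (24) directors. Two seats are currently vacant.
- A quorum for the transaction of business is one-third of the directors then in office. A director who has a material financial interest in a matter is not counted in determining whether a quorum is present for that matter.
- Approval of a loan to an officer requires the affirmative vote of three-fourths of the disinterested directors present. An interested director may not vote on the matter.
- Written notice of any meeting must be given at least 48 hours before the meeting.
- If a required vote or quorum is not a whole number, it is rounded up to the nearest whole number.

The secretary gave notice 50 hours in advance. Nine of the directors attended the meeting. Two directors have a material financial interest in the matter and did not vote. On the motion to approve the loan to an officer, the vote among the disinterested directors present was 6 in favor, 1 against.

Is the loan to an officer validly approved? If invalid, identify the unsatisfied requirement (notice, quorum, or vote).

Notice: 50 hours given; 48 required (50 ≥ 48). Satisfied.
Quorum: 9 present, but the 2 interested directors do not count, leaving 7. Quorum is 8. Not satisfied.
Vote: the loan to an officer requires three-fourths of the disinterested directors present (9 − 2 = 7). 3/4 of 7 = 5.25, rounded up to 6, so 6 affirmative votes are needed; 6 voted in favor. Satisfied. (Moot — without a quorum no business can be validly transacted.)

Invalid — quorum requirement not satisfied.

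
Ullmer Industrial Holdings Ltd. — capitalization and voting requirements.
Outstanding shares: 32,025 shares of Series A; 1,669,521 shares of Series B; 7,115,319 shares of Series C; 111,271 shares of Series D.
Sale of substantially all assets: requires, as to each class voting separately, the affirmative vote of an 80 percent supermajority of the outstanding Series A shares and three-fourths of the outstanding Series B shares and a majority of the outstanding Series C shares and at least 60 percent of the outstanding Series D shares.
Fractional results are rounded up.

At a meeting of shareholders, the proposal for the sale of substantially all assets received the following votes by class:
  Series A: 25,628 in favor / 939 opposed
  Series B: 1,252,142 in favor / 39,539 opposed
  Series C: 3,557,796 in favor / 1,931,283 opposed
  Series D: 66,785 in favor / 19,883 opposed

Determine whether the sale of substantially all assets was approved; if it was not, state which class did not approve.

Series A: 4/5 of 32025 = 25620; 25,620 required, 25,628 in favor — approved.
Series B: 3/4 of 1669521 = 1252140.75, rounded up to 1252141; 1,252,141 required, 1,252,142 in favor — approved.
Series C: a majority of 7115319 is 3557660; 3,557,660 required, 3,557,796 in favor — approved.
Series D: 3/5 of 111271 = 66762.60, rounded up to 66763; 66,763 required, 66,785 in favor — approved.

Approved — every class gave the required vote.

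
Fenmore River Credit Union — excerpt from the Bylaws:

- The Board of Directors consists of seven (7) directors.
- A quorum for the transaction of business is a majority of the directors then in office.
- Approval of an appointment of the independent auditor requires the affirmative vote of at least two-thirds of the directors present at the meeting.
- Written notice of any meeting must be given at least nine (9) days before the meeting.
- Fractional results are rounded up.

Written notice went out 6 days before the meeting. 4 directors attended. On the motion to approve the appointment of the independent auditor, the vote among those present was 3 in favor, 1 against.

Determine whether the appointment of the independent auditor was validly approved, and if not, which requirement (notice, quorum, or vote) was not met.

Notice: 6 days given; 9 required (6 < 9). Not satisfied.
Quorum: 4 present; quorum is 4. Satisfied.
Vote: the appointment of the independent auditor requires two-thirds of the directors present (4). 2/3 of 4 = 2.67, rounded up to 3, so 3 affirmative votes are needed; 3 voted in favor. Satisfied.

Invalid — notice requirement not satisfied.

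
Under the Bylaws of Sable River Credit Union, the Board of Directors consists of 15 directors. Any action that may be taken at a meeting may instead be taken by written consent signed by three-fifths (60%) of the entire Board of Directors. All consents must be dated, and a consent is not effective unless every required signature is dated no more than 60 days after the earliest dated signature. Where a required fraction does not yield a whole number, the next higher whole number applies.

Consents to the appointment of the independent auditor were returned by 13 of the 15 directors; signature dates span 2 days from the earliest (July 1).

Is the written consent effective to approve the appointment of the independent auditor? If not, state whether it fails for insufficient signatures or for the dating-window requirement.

Signatures required: three-fifths (60%) of 15 — 3/5 of 15 = 9, so 9 needed; 13 signed. Sufficient.
Dating window: the latest signature is 2 days after the earliest; the limit is 60 days. Within the window.

Effective — both the signature and dating-window requirements are satisfied.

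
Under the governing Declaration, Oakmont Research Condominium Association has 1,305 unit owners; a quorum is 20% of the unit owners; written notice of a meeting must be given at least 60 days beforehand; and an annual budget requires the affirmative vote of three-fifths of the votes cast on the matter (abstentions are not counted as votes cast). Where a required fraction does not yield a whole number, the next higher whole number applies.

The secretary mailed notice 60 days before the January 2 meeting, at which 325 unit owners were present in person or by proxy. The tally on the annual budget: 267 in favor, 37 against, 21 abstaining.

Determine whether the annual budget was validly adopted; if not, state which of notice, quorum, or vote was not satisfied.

Valid — all requirements satisfied.

Notice: 60 days given; 60 required. Satisfied.
Quorum: 20% of 1,305 = 261; 325 present. Satisfied.
Vote: requires three-fifths of the votes cast (325 − 21 abstaining = 304); 3/5 of 304 = 182.40, rounded up to 183, so 183 needed; 267 in favor. Satisfied.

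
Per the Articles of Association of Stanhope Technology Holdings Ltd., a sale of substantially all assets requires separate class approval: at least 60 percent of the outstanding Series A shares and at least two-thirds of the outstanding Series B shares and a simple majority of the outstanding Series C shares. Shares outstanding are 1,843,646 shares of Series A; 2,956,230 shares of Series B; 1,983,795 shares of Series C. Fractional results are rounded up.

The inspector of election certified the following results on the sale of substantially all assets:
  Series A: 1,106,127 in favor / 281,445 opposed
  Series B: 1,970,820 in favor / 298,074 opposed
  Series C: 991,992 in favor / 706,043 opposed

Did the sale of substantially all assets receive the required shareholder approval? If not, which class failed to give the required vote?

Not approved — the Series A shares did not give the required vote.

Series A: 3/5 of 1843646 = 1106187.60, rounded up to 1106188; 1,106,188 required, 1,106,127 in favor — not approved.
Series B: 2/3 of 2956230 = 1970820; 1,970,820 required, 1,970,820 in favor — approved.
Series C: a majority of 1983795 is 991898; 991,898 required, 991,992 in favor — approved.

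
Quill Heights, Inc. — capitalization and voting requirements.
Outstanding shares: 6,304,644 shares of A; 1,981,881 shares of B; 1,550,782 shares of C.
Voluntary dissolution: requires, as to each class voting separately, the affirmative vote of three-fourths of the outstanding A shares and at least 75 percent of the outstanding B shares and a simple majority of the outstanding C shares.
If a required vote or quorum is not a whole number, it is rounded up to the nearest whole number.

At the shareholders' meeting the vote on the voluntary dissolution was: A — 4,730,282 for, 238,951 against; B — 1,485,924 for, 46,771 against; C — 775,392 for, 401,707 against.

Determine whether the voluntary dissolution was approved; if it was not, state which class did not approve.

A: 3/4 of 6304644 = 4728483; 4,728,483 required, 4,730,282 in favor — approved.
B: 3/4 of 1981881 = 1486410.75, rounded up to 1486411; 1,486,411 required, 1,485,924 in favor — not approved.
C: a majority of 1550782 is 775392; 775,392 required, 775,392 in favor — approved.

Not approved — the B shares did not give the required vote.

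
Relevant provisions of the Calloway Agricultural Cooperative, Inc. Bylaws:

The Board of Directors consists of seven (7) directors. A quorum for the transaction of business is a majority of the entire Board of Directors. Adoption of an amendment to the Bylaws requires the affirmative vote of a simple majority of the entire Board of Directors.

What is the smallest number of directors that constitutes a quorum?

A majority of 7 is 4.

4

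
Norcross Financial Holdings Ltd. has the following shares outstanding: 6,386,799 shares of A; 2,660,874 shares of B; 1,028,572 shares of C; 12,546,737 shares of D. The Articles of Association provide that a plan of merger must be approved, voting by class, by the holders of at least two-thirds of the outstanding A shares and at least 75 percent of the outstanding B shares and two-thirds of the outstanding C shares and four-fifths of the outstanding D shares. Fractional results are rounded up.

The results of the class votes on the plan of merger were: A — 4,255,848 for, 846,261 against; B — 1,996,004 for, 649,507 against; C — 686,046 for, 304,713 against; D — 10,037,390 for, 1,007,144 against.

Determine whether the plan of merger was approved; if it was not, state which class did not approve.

Not approved — the A shares did not give the required vote.

A: 2/3 of 6386799 = 4257866; 4,257,866 required, 4,255,848 in favor — not approved.
B: 3/4 of 2660874 = 1995655.50, rounded up to 1995656; 1,995,656 required, 1,996,004 in favor — approved.
C: 2/3 of 1028572 = 685714.67, rounded up to 685715; 685,715 required, 686,046 in favor — approved.
D: 4/5 of 12546737 = 10037389.60, rounded up to 10037390; 10,037,390 required, 10,037,390 in favor — approved.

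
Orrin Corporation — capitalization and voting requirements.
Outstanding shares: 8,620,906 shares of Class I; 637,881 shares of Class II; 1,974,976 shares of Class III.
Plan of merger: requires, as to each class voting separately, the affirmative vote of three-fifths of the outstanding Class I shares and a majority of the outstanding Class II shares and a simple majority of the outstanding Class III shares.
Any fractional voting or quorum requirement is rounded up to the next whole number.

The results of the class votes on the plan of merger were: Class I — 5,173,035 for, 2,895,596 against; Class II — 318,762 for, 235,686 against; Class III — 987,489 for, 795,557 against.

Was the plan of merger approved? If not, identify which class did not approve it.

Not approved — the Class II shares did not give the required vote.

Class I: 3/5 of 8620906 = 5172543.60, rounded up to 5172544; 5,172,544 required, 5,173,035 in favor — approved.
Class II: a majority of 637881 is 318941; 318,941 required, 318,762 in favor — not approved.
Class III: a majority of 1974976 is 987489; 987,489 required, 987,489 in favor — approved.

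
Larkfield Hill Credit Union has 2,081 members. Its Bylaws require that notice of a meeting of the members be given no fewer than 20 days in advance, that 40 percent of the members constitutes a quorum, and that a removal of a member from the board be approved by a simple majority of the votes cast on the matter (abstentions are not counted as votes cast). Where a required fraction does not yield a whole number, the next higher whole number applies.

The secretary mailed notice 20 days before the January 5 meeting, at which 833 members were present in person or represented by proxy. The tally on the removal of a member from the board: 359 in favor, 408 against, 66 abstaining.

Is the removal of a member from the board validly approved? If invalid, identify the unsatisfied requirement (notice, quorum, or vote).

Invalid — vote requirement not satisfied.

Notice: 20 days given; 20 required. Satisfied.
Quorum: 40% of 2,081 = 832.40, rounded up to 833; 833 present. Satisfied.
Vote: requires a majority of the votes cast (833 − 66 abstaining = 767); a majority of 767 is 384, so 384 needed; 359 in favor. Not satisfied.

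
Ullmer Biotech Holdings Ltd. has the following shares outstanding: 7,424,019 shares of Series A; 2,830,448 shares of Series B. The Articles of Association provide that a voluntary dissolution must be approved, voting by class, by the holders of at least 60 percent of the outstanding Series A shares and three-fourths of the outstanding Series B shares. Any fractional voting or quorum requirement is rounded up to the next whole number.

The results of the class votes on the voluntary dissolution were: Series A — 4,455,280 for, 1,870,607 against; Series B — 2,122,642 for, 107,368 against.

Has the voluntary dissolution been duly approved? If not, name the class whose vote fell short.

Not approved — the Series B shares did not give the required vote.

Series A: 3/5 of 7424019 = 4454411.40, rounded up to 4454412; 4,454,412 required, 4,455,280 in favor — approved.
Series B: 3/4 of 2830448 = 2122836; 2,122,836 required, 2,122,642 in favor — not approved.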